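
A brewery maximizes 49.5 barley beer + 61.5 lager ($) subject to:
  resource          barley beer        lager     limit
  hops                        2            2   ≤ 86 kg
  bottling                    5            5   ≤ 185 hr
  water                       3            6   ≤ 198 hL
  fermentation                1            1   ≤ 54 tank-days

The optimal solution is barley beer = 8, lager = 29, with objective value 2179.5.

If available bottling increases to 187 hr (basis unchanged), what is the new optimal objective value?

Binding: bottling and water. Non-binding: hops (12 unused), fermentation (17 unused).
Since hops, fermentation are not tight, their duals are 0.
From A_Bᵀ y = c: 5·y_bottling + 3·y_water = 49.5; 5·y_bottling + 6·y_water = 61.5.
This yields shadow prices y_bottling = 7.5, y_water = 4.
Δz = y_bottling·Δb = 7.5 × (2) = 15, so new z* = 2179.5 + 15 = 2194.5.

2194.5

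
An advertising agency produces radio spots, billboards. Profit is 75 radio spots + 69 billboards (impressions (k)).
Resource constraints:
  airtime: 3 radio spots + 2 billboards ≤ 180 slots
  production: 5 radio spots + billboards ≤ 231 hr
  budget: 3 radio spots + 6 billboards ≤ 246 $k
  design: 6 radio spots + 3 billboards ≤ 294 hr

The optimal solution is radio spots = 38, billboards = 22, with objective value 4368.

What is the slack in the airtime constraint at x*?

airtime used = 3·38 + 2·22 = 158; slack = 180 − 158 = 22.

22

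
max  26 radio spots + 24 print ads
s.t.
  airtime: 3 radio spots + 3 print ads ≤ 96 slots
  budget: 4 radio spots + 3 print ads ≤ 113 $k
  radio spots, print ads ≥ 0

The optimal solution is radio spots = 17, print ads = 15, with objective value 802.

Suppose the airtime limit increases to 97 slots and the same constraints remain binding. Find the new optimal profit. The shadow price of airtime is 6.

Δb = 1, so new z* = 802 + (6)·(1) = 802 + 6 = 808.

808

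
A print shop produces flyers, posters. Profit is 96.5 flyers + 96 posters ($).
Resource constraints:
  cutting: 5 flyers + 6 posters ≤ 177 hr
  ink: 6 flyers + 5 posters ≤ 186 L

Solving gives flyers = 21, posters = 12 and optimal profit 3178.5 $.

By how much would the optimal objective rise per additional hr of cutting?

Check each constraint at x*: cutting 177/177 (tight); ink 186/186 (tight).
Dual feasibility on the basic columns requires 5·y_cutting + 6·y_ink = 96.5, 6·y_cutting + 5·y_ink = 96.
→ y_cutting = 8.5 and y_ink = 9.
Shadow price of cutting = 8.5.

8.5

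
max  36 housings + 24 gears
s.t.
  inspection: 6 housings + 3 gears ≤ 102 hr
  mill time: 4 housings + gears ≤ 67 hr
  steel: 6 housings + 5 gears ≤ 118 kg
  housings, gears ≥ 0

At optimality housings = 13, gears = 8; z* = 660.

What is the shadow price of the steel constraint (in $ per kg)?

At the optimum: inspection uses 102 of 102 (binding); mill time uses 60 of 67 (slack = 7); steel uses 118 of 118 (binding).
Slack constraints have shadow price 0 (complementary slackness).
The binding rows give the dual system: 6·y_inspection + 6·y_steel = 36 and 3·y_inspection + 5·y_steel = 24.
→ y_inspection = 3 and y_steel = 3.
Shadow price of steel = 3.

3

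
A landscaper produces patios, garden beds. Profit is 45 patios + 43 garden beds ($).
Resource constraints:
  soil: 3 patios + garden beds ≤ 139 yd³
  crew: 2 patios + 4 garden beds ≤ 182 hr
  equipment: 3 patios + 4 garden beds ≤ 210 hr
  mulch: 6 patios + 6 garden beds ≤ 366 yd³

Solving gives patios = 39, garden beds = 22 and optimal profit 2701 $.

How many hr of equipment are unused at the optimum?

equipment used = 3·39 + 4·22 = 205; slack = 210 − 205 = 5.

5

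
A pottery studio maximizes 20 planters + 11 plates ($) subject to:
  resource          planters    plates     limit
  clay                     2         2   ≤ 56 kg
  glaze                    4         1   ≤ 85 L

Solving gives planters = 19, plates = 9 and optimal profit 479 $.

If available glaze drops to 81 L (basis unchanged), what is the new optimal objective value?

467

Both clay and glaze are binding at x*.
The binding rows give the dual system: 2·y_clay + 4·y_glaze = 20 and 2·y_clay + 1·y_glaze = 11.
Solving: y_clay = 4, y_glaze = 3.
Δz = y_glaze·Δb = 3 × (-4) = -12, so new z* = 479 − 12 = 467.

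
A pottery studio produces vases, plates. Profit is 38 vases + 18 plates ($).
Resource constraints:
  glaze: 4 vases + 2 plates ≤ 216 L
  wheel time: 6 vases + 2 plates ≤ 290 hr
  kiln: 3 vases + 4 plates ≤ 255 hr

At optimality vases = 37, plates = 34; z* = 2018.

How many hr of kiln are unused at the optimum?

kiln used = 3·37 + 4·34 = 247; slack = 255 − 247 = 8.

8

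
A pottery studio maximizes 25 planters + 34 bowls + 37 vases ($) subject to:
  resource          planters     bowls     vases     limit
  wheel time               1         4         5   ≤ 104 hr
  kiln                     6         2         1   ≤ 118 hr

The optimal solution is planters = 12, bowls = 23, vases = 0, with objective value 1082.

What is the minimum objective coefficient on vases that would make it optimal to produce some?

Both wheel time and kiln are binding at x*.
From A_Bᵀ y = c: 1·y_wheel time + 6·y_kiln = 25; 4·y_wheel time + 2·y_kiln = 34.
Solving: y_wheel time = 7, y_kiln = 3.
vases enters the basis when its profit ≥ yᵀa₃ = 7·5 + 3·1 = 38.

38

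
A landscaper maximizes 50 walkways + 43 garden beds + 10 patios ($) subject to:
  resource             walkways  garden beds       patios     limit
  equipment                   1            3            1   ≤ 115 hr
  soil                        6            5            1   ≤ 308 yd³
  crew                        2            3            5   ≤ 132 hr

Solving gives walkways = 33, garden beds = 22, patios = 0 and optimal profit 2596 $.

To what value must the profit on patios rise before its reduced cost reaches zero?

13

Check each constraint at x*: equipment 99/115 (slack 16); soil 308/308 (tight); crew 132/132 (tight).
Slack constraints have shadow price 0 (complementary slackness).
From A_Bᵀ y = c: 6·y_soil + 2·y_crew = 50; 5·y_soil + 3·y_crew = 43.
This yields shadow prices y_soil = 8, y_crew = 1.
patios enters the basis when its profit ≥ yᵀa₃ = 8·1 + 1·5 = 13.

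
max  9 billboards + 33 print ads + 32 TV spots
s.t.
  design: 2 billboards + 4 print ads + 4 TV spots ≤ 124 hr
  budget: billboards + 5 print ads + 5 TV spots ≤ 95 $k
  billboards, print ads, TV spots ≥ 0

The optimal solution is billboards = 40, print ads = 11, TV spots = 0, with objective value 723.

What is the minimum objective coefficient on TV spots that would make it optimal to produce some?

At the optimum: design uses 124 of 124 (binding); budget uses 95 of 95 (binding).
The binding rows give the dual system: 2·y_design + 1·y_budget = 9 and 4·y_design + 5·y_budget = 33.
Solving: y_design = 2, y_budget = 5.
TV spots enters the basis when its profit ≥ yᵀa₃ = 2·4 + 5·5 = 33.

33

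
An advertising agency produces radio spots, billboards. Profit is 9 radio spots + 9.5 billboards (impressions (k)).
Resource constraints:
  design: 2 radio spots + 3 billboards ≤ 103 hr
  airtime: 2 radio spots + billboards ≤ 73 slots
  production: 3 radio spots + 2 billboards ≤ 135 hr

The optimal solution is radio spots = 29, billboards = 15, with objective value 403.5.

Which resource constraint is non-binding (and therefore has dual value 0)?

production

design: 103/103 (binding)
airtime: 73/73 (binding)
production: 117/135 (slack 18)
By complementary slackness, a constraint with positive slack has shadow price 0 → production.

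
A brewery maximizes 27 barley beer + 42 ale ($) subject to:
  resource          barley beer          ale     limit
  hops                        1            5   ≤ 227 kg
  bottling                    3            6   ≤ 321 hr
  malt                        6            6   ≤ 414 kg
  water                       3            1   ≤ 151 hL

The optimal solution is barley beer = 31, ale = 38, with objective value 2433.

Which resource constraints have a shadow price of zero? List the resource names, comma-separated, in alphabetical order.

hops: 221/227 (slack 6)
bottling: 321/321 (binding)
malt: 414/414 (binding)
water: 131/151 (slack 20)
By complementary slackness, a constraint with positive slack has shadow price 0 → hops, water.

hops, water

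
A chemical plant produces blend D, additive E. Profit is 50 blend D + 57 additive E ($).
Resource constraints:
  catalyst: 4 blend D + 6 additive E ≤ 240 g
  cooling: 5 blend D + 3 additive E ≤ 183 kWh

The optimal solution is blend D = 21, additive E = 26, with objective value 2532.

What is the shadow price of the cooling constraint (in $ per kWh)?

Both catalyst and cooling are binding at x*.
From A_Bᵀ y = c: 4·y_catalyst + 5·y_cooling = 50; 6·y_catalyst + 3·y_cooling = 57.
→ y_catalyst = 7.5 and y_cooling = 4.
Shadow price of cooling = 4.

4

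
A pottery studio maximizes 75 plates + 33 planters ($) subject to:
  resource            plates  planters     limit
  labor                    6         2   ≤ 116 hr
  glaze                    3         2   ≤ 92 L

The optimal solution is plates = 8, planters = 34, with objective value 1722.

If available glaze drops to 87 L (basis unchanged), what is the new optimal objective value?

1682

Both labor and glaze are binding at x*.
Dual feasibility on the basic columns requires 6·y_labor + 3·y_glaze = 75, 2·y_labor + 2·y_glaze = 33.
This yields shadow prices y_labor = 8.5, y_glaze = 8.
Δz = y_glaze·Δb = 8 × (-5) = -40, so new z* = 1722 − 40 = 1682.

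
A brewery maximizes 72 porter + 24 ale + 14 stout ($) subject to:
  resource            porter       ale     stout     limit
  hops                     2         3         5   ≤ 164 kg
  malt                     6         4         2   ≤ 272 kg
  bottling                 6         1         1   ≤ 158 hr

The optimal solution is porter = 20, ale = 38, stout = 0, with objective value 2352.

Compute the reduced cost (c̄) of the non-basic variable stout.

Binding: malt and bottling. Non-binding: hops (10 unused).
Since hops is not tight, its dual is 0.
Dual feasibility on the basic columns requires 6·y_malt + 6·y_bottling = 72, 4·y_malt + 1·y_bottling = 24.
→ y_malt = 4 and y_bottling = 8.
Reduced cost of stout: c₃ − yᵀa₃ = 14 − (4·2 + 8·1) = 14 − 16 = -2.

-2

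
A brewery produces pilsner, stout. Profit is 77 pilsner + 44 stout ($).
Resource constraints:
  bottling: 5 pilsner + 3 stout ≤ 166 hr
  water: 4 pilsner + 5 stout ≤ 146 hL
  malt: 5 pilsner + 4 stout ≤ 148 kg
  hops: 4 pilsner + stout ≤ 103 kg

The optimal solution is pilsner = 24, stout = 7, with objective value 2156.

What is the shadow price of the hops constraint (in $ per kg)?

At the optimum: bottling uses 141 of 166 (slack = 25); water uses 131 of 146 (slack = 15); malt uses 148 of 148 (binding); hops uses 103 of 103 (binding).
Slack constraints have shadow price 0 (complementary slackness).
From A_Bᵀ y = c: 5·y_malt + 4·y_hops = 77; 4·y_malt + 1·y_hops = 44.
This yields shadow prices y_malt = 9, y_hops = 8.
Shadow price of hops = 8.

8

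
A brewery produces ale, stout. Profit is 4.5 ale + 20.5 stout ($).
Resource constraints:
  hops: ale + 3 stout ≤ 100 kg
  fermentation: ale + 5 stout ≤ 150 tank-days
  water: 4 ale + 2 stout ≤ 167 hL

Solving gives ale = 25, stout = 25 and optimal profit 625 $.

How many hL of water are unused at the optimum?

water used = 4·25 + 2·25 = 150; slack = 167 − 150 = 17.

17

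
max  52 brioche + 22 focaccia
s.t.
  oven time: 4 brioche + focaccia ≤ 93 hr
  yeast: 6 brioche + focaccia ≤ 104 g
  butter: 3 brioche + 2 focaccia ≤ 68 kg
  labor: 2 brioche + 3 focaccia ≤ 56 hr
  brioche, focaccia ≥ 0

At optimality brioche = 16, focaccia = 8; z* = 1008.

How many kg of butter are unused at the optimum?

butter used = 3·16 + 2·8 = 64; slack = 68 − 64 = 4.

4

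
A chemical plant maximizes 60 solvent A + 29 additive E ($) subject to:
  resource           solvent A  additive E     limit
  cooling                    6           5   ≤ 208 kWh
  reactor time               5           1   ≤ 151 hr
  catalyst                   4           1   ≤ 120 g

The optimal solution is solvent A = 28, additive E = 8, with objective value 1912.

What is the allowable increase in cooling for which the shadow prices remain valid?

392

Binding constraints: cooling, catalyst. The basis is B = [[6,5],[4,1]] with det -14.
Per unit increase in cooling, x* moves by d = (-0.0714, 0.2857).
The basis stays optimal until solvent A reaches 0; allowable increase = 392 kWh.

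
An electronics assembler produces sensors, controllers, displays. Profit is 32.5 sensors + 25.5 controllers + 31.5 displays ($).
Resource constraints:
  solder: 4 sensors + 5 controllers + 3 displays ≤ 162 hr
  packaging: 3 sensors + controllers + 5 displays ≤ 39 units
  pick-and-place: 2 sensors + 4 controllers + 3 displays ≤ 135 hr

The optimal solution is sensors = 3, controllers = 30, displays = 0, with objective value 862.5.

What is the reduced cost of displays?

-8

At the optimum: solder uses 162 of 162 (binding); packaging uses 39 of 39 (binding); pick-and-place uses 126 of 135 (slack = 9).
Since pick-and-place is not tight, its dual is 0.
Dual feasibility on the basic columns requires 4·y_solder + 3·y_packaging = 32.5, 5·y_solder + 1·y_packaging = 25.5.
→ y_solder = 4 and y_packaging = 5.5.
Reduced cost of displays: c₃ − yᵀa₃ = 31.5 − (4·3 + 5.5·5) = 31.5 − 39.5 = -8.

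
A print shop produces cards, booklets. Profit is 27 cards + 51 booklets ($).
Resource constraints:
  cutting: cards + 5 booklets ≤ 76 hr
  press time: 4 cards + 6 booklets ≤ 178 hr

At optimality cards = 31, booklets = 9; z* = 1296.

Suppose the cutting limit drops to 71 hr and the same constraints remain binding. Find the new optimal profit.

At the optimum: cutting uses 76 of 76 (binding); press time uses 178 of 178 (binding).
The binding rows give the dual system: 1·y_cutting + 4·y_press time = 27 and 5·y_cutting + 6·y_press time = 51.
Solving: y_cutting = 3, y_press time = 6.
Δz = y_cutting·Δb = 3 × (-5) = -15, so new z* = 1296 − 15 = 1281.

1281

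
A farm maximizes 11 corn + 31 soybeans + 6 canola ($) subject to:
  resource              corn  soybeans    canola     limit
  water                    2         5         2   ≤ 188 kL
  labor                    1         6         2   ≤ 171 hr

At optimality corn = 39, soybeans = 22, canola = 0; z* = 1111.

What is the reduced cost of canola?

At the optimum: water uses 188 of 188 (binding); labor uses 171 of 171 (binding).
Dual feasibility on the basic columns requires 2·y_water + 1·y_labor = 11, 5·y_water + 6·y_labor = 31.
This yields shadow prices y_water = 5, y_labor = 1.
Reduced cost of canola: c₃ − yᵀa₃ = 6 − (5·2 + 1·2) = 6 − 12 = -6.

-6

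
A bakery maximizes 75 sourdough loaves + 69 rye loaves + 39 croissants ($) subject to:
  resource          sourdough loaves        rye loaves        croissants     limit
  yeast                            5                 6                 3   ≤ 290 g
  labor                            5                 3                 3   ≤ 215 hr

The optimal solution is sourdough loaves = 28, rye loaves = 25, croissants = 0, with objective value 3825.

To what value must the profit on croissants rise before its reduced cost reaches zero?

45

Both yeast and labor are binding at x*.
The binding rows give the dual system: 5·y_yeast + 5·y_labor = 75 and 6·y_yeast + 3·y_labor = 69.
Solving: y_yeast = 8, y_labor = 7.
croissants enters the basis when its profit ≥ yᵀa₃ = 8·3 + 7·3 = 45.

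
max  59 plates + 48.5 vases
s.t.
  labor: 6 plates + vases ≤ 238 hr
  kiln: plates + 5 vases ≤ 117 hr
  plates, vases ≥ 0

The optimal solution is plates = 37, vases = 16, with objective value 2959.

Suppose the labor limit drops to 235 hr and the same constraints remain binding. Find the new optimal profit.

2933.5

Both labor and kiln are binding at x*.
From A_Bᵀ y = c: 6·y_labor + 1·y_kiln = 59; 1·y_labor + 5·y_kiln = 48.5.
→ y_labor = 8.5 and y_kiln = 8.
Δz = y_labor·Δb = 8.5 × (-3) = -25.5, so new z* = 2959 − 25.5 = 2933.5.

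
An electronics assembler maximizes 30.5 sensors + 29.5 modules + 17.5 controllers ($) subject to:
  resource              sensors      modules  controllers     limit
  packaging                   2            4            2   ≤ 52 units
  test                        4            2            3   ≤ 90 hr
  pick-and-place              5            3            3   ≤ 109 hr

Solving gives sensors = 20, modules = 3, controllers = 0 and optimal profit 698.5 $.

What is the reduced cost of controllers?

Binding: packaging and pick-and-place. Non-binding: test (4 unused).
Since test is not tight, its dual is 0.
The binding rows give the dual system: 2·y_packaging + 5·y_pick-and-place = 30.5 and 4·y_packaging + 3·y_pick-and-place = 29.5.
This yields shadow prices y_packaging = 4, y_pick-and-place = 4.5.
Reduced cost of controllers: c₃ − yᵀa₃ = 17.5 − (4·2 + 4.5·3) = 17.5 − 21.5 = -4.

-4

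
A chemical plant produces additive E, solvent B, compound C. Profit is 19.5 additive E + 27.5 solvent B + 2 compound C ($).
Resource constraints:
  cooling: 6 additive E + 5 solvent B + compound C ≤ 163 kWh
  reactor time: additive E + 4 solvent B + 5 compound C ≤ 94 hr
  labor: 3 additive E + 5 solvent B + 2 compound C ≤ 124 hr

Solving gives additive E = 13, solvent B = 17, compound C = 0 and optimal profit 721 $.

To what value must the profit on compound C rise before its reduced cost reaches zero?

Binding: cooling and labor. Non-binding: reactor time (13 unused).
Slack constraints have shadow price 0 (complementary slackness).
From A_Bᵀ y = c: 6·y_cooling + 3·y_labor = 19.5; 5·y_cooling + 5·y_labor = 27.5.
Solving: y_cooling = 1, y_labor = 4.5.
compound C enters the basis when its profit ≥ yᵀa₃ = 1·1 + 4.5·2 = 10.

10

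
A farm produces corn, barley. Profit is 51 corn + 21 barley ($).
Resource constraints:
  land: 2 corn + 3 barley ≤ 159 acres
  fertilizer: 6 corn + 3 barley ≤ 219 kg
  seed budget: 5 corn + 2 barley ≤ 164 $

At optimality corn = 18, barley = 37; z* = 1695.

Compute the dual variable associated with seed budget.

Binding: fertilizer and seed budget. Non-binding: land (12 unused).
By complementary slackness, y = 0 for the non-binding constraint.
Dual feasibility on the basic columns requires 6·y_fertilizer + 5·y_seed budget = 51, 3·y_fertilizer + 2·y_seed budget = 21.
→ y_fertilizer = 1 and y_seed budget = 9.
Shadow price of seed budget = 9.

9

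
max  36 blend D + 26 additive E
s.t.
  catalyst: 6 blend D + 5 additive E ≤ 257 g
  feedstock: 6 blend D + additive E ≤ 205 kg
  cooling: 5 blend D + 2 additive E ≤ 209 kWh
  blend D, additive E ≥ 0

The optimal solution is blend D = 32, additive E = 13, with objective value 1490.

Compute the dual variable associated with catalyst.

5

Check each constraint at x*: catalyst 257/257 (tight); feedstock 205/205 (tight); cooling 186/209 (slack 23).
By complementary slackness, y = 0 for the non-binding constraint.
Dual feasibility on the basic columns requires 6·y_catalyst + 6·y_feedstock = 36, 5·y_catalyst + 1·y_feedstock = 26.
This yields shadow prices y_catalyst = 5, y_feedstock = 1.
Shadow price of catalyst = 5.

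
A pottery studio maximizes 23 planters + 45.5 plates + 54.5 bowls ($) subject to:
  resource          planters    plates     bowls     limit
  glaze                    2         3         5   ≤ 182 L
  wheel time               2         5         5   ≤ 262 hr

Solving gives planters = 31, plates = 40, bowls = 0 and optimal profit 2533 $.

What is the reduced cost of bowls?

-3

Check each constraint at x*: glaze 182/182 (tight); wheel time 262/262 (tight).
From A_Bᵀ y = c: 2·y_glaze + 2·y_wheel time = 23; 3·y_glaze + 5·y_wheel time = 45.5.
This yields shadow prices y_glaze = 6, y_wheel time = 5.5.
Reduced cost of bowls: c₃ − yᵀa₃ = 54.5 − (6·5 + 5.5·5) = 54.5 − 57.5 = -3.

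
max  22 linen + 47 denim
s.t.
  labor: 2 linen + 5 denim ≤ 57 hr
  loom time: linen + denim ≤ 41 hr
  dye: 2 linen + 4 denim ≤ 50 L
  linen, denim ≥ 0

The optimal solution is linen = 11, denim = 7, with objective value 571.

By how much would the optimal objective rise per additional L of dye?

At the optimum: labor uses 57 of 57 (binding); loom time uses 18 of 41 (slack = 23); dye uses 50 of 50 (binding).
Slack constraints have shadow price 0 (complementary slackness).
The binding rows give the dual system: 2·y_labor + 2·y_dye = 22 and 5·y_labor + 4·y_dye = 47.
→ y_labor = 3 and y_dye = 8.
Shadow price of dye = 8.

8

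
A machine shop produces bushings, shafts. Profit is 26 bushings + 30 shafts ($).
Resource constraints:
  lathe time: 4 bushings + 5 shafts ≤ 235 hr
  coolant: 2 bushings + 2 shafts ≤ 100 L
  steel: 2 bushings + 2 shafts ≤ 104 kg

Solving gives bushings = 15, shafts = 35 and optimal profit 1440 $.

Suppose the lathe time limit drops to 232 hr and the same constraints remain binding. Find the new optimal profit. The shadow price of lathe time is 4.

Δb = -3, so new z* = 1440 + (4)·(-3) = 1440 − 12 = 1428.

1428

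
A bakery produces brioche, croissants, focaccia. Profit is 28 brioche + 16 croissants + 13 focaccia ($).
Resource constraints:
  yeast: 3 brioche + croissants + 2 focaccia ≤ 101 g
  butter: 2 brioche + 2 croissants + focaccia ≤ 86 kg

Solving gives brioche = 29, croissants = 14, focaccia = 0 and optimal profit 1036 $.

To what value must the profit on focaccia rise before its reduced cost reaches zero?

Check each constraint at x*: yeast 101/101 (tight); butter 86/86 (tight).
From A_Bᵀ y = c: 3·y_yeast + 2·y_butter = 28; 1·y_yeast + 2·y_butter = 16.
Solving: y_yeast = 6, y_butter = 5.
focaccia enters the basis when its profit ≥ yᵀa₃ = 6·2 + 5·1 = 17.

17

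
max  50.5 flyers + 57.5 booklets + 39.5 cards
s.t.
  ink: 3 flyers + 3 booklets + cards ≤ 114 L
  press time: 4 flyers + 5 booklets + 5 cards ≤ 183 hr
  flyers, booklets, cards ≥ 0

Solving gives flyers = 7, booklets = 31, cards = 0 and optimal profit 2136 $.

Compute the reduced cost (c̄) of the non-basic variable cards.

At the optimum: ink uses 114 of 114 (binding); press time uses 183 of 183 (binding).
Dual feasibility on the basic columns requires 3·y_ink + 4·y_press time = 50.5, 3·y_ink + 5·y_press time = 57.5.
This yields shadow prices y_ink = 7.5, y_press time = 7.
Reduced cost of cards: c₃ − yᵀa₃ = 39.5 − (7.5·1 + 7·5) = 39.5 − 42.5 = -3.

-3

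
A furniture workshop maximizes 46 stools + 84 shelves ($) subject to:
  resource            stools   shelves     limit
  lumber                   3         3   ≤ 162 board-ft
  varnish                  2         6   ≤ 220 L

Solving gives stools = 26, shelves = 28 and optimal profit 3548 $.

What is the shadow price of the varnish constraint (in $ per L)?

At the optimum: lumber uses 162 of 162 (binding); varnish uses 220 of 220 (binding).
Dual feasibility on the basic columns requires 3·y_lumber + 2·y_varnish = 46, 3·y_lumber + 6·y_varnish = 84.
→ y_lumber = 9 and y_varnish = 9.5.
Shadow price of varnish = 9.5.

9.5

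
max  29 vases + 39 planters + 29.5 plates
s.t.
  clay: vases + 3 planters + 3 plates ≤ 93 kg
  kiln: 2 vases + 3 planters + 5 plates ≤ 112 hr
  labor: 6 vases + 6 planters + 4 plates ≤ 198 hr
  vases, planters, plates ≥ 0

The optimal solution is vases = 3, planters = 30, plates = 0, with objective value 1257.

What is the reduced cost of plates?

-1.5

Check each constraint at x*: clay 93/93 (tight); kiln 96/112 (slack 16); labor 198/198 (tight).
By complementary slackness, y = 0 for the non-binding constraint.
From A_Bᵀ y = c: 1·y_clay + 6·y_labor = 29; 3·y_clay + 6·y_labor = 39.
This yields shadow prices y_clay = 5, y_labor = 4.
Reduced cost of plates: c₃ − yᵀa₃ = 29.5 − (5·3 + 4·4) = 29.5 − 31 = -1.5.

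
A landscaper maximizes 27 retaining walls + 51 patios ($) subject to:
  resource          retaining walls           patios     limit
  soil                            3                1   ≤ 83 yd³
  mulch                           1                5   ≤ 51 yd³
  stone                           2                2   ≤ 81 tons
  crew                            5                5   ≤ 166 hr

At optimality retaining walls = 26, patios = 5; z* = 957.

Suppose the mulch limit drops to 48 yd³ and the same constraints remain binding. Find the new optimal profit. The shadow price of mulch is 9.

Δb = -3, so new z* = 957 + (9)·(-3) = 957 − 27 = 930.

930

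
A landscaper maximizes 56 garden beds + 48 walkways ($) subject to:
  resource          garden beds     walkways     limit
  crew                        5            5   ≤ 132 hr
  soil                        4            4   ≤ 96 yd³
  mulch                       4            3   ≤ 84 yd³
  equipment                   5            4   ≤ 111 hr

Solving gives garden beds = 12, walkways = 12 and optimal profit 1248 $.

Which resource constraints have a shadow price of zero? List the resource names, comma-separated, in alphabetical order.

crew, equipment

crew: 120/132 (slack 12)
soil: 96/96 (binding)
mulch: 84/84 (binding)
equipment: 108/111 (slack 3)
By complementary slackness, a constraint with positive slack has shadow price 0 → crew, equipment.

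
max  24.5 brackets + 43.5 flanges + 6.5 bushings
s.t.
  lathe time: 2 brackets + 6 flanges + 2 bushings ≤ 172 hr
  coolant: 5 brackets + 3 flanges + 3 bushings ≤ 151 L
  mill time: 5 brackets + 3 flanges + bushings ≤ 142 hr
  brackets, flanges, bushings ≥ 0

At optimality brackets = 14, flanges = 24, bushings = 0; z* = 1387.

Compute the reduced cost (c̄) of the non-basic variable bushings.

-8

At the optimum: lathe time uses 172 of 172 (binding); coolant uses 142 of 151 (slack = 9); mill time uses 142 of 142 (binding).
By complementary slackness, y = 0 for the non-binding constraint.
From A_Bᵀ y = c: 2·y_lathe time + 5·y_mill time = 24.5; 6·y_lathe time + 3·y_mill time = 43.5.
This yields shadow prices y_lathe time = 6, y_mill time = 2.5.
Reduced cost of bushings: c₃ − yᵀa₃ = 6.5 − (6·2 + 2.5·1) = 6.5 − 14.5 = -8.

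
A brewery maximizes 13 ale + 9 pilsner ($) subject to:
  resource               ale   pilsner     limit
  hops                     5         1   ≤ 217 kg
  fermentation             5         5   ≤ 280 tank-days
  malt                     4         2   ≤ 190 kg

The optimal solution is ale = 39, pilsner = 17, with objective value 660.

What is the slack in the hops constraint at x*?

5

hops used = 5·39 + 1·17 = 212; slack = 217 − 212 = 5.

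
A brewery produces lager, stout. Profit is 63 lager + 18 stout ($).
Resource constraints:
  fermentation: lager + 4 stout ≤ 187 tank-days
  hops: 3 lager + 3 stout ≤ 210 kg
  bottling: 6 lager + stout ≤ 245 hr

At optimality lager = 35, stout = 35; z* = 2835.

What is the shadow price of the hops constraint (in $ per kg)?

3

Check each constraint at x*: fermentation 175/187 (slack 12); hops 210/210 (tight); bottling 245/245 (tight).
Slack constraints have shadow price 0 (complementary slackness).
The binding rows give the dual system: 3·y_hops + 6·y_bottling = 63 and 3·y_hops + 1·y_bottling = 18.
Solving: y_hops = 3, y_bottling = 9.
Shadow price of hops = 3.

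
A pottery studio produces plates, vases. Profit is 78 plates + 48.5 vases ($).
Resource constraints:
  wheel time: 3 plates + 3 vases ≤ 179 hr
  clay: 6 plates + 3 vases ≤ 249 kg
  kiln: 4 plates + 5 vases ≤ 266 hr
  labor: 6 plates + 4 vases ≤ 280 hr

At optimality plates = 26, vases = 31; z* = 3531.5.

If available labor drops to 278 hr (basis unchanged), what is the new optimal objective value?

Check each constraint at x*: wheel time 171/179 (slack 8); clay 249/249 (tight); kiln 259/266 (slack 7); labor 280/280 (tight).
By complementary slackness, y = 0 for the non-binding constraints.
The binding rows give the dual system: 6·y_clay + 6·y_labor = 78 and 3·y_clay + 4·y_labor = 48.5.
→ y_clay = 3.5 and y_labor = 9.5.
Δz = y_labor·Δb = 9.5 × (-2) = -19, so new z* = 3531.5 − 19 = 3512.5.

3512.5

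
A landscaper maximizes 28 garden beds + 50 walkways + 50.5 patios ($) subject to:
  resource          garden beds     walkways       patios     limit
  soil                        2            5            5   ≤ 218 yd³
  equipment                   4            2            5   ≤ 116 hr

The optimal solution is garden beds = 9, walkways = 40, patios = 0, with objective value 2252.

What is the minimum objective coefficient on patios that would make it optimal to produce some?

Both soil and equipment are binding at x*.
From A_Bᵀ y = c: 2·y_soil + 4·y_equipment = 28; 5·y_soil + 2·y_equipment = 50.
→ y_soil = 9 and y_equipment = 2.5.
patios enters the basis when its profit ≥ yᵀa₃ = 9·5 + 2.5·5 = 57.5.

57.5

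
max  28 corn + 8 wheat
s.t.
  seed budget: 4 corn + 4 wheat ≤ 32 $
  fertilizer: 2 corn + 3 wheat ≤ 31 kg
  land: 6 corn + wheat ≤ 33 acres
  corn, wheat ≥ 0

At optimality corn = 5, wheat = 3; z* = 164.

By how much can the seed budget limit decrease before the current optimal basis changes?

10

Binding constraints: seed budget, land. The basis is B = [[4,4],[6,1]] with det -20.
Per unit decrease in seed budget, x* moves by d = (0.05, -0.3).
The basis stays optimal until wheat reaches 0; allowable decrease = 10 $.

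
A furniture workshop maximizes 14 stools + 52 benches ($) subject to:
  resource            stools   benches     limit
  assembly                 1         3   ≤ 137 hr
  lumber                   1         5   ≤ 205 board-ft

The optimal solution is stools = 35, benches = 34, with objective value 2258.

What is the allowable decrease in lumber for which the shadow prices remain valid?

Binding constraints: assembly, lumber. The basis is B = [[1,3],[1,5]] with det 2.
Per unit decrease in lumber, x* moves by d = (1.5, -0.5).
The basis stays optimal until benches reaches 0; allowable decrease = 68 board-ft.

68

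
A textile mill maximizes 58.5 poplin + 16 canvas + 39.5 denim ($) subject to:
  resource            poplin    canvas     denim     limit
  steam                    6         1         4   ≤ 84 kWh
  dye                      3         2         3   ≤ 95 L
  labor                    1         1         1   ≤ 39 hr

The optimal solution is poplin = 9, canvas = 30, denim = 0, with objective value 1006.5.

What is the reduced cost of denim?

Binding: steam and labor. Non-binding: dye (8 unused).
Slack constraints have shadow price 0 (complementary slackness).
Dual feasibility on the basic columns requires 6·y_steam + 1·y_labor = 58.5, 1·y_steam + 1·y_labor = 16.
This yields shadow prices y_steam = 8.5, y_labor = 7.5.
Reduced cost of denim: c₃ − yᵀa₃ = 39.5 − (8.5·4 + 7.5·1) = 39.5 − 41.5 = -2.

-2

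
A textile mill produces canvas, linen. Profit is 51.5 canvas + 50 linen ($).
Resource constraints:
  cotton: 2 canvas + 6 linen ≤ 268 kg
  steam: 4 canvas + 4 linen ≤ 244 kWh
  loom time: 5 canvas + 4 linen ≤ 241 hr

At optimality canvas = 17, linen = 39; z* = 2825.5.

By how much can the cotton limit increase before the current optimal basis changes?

Binding constraints: cotton, loom time. The basis is B = [[2,6],[5,4]] with det -22.
Per unit increase in cotton, x* moves by d = (-0.1818, 0.2273).
The basis stays optimal until canvas reaches 0; allowable increase = 93.5 kg.

93.5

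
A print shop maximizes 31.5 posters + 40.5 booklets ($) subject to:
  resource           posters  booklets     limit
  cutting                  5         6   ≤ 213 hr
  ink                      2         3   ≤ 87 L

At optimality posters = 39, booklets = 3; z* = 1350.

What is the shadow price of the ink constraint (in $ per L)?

Both cutting and ink are binding at x*.
From A_Bᵀ y = c: 5·y_cutting + 2·y_ink = 31.5; 6·y_cutting + 3·y_ink = 40.5.
Solving: y_cutting = 4.5, y_ink = 4.5.
Shadow price of ink = 4.5.

4.5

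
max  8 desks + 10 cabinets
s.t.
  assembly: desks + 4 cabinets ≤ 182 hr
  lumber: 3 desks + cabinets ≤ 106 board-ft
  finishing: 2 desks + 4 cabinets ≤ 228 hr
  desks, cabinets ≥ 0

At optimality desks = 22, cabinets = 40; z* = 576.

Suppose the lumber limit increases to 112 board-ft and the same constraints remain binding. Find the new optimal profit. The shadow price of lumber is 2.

588

Δb = 6, so new z* = 576 + (2)·(6) = 576 + 12 = 588.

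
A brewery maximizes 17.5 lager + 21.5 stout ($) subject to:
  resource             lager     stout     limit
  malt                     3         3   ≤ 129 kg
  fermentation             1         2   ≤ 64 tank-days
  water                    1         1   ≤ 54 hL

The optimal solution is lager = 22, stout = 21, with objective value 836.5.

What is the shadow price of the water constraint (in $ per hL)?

0

Check each constraint at x*: malt 129/129 (tight); fermentation 64/64 (tight); water 43/54 (slack 11).
By complementary slackness, y = 0 for the non-binding constraint.
Dual feasibility on the basic columns requires 3·y_malt + 1·y_fermentation = 17.5, 3·y_malt + 2·y_fermentation = 21.5.
This yields shadow prices y_malt = 4.5, y_fermentation = 4.
Shadow price of water = 0.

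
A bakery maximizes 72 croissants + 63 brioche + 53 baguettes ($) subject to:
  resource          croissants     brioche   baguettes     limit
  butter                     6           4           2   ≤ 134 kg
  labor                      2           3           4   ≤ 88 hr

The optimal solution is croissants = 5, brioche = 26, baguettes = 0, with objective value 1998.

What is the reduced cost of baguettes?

-1

Check each constraint at x*: butter 134/134 (tight); labor 88/88 (tight).
Dual feasibility on the basic columns requires 6·y_butter + 2·y_labor = 72, 4·y_butter + 3·y_labor = 63.
This yields shadow prices y_butter = 9, y_labor = 9.
Reduced cost of baguettes: c₃ − yᵀa₃ = 53 − (9·2 + 9·4) = 53 − 54 = -1.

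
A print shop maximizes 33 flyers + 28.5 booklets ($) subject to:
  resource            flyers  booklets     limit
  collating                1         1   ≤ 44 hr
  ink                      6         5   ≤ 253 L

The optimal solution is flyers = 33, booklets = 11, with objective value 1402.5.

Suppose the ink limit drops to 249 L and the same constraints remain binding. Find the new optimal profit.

1384.5

Check each constraint at x*: collating 44/44 (tight); ink 253/253 (tight).
From A_Bᵀ y = c: 1·y_collating + 6·y_ink = 33; 1·y_collating + 5·y_ink = 28.5.
Solving: y_collating = 6, y_ink = 4.5.
Δz = y_ink·Δb = 4.5 × (-4) = -18, so new z* = 1402.5 − 18 = 1384.5.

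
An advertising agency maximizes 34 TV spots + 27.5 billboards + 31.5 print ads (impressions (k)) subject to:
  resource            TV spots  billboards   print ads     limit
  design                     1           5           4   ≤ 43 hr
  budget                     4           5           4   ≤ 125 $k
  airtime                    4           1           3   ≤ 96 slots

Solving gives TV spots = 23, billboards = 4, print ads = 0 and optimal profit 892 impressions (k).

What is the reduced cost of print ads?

-7

At the optimum: design uses 43 of 43 (binding); budget uses 112 of 125 (slack = 13); airtime uses 96 of 96 (binding).
Since budget is not tight, its dual is 0.
Dual feasibility on the basic columns requires 1·y_design + 4·y_airtime = 34, 5·y_design + 1·y_airtime = 27.5.
This yields shadow prices y_design = 4, y_airtime = 7.5.
Reduced cost of print ads: c₃ − yᵀa₃ = 31.5 − (4·4 + 7.5·3) = 31.5 − 38.5 = -7.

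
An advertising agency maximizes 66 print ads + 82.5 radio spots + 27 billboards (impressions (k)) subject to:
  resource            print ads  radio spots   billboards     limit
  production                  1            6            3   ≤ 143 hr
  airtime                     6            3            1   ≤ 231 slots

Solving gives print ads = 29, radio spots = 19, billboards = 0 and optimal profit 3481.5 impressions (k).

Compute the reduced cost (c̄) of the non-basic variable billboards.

At the optimum: production uses 143 of 143 (binding); airtime uses 231 of 231 (binding).
From A_Bᵀ y = c: 1·y_production + 6·y_airtime = 66; 6·y_production + 3·y_airtime = 82.5.
Solving: y_production = 9, y_airtime = 9.5.
Reduced cost of billboards: c₃ − yᵀa₃ = 27 − (9·3 + 9.5·1) = 27 − 36.5 = -9.5.

-9.5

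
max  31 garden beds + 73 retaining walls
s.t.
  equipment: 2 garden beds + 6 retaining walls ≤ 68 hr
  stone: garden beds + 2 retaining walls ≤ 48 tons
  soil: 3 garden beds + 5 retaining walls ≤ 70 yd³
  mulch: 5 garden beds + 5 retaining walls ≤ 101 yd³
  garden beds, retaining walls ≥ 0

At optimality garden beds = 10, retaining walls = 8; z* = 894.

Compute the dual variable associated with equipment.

Check each constraint at x*: equipment 68/68 (tight); stone 26/48 (slack 22); soil 70/70 (tight); mulch 90/101 (slack 11).
Since stone, mulch are not tight, their duals are 0.
From A_Bᵀ y = c: 2·y_equipment + 3·y_soil = 31; 6·y_equipment + 5·y_soil = 73.
Solving: y_equipment = 8, y_soil = 5.
Shadow price of equipment = 8.

8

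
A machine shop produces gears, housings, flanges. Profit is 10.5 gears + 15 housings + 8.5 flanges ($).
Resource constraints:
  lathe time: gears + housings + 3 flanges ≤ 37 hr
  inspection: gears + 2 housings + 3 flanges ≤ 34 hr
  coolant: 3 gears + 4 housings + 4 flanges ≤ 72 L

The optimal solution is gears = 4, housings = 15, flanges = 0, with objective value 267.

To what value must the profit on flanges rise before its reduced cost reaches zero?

At the optimum: lathe time uses 19 of 37 (slack = 18); inspection uses 34 of 34 (binding); coolant uses 72 of 72 (binding).
By complementary slackness, y = 0 for the non-binding constraint.
Dual feasibility on the basic columns requires 1·y_inspection + 3·y_coolant = 10.5, 2·y_inspection + 4·y_coolant = 15.
This yields shadow prices y_inspection = 1.5, y_coolant = 3.
flanges enters the basis when its profit ≥ yᵀa₃ = 1.5·3 + 3·4 = 16.5.

16.5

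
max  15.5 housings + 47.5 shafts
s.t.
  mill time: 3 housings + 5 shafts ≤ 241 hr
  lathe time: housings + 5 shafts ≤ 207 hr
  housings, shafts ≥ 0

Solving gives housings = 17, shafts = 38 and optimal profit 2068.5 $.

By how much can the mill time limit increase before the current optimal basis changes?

Binding constraints: mill time, lathe time. The basis is B = [[3,5],[1,5]] with det 10.
Per unit increase in mill time, x* moves by d = (0.5, -0.1).
The basis stays optimal until shafts reaches 0; allowable increase = 380 hr.

380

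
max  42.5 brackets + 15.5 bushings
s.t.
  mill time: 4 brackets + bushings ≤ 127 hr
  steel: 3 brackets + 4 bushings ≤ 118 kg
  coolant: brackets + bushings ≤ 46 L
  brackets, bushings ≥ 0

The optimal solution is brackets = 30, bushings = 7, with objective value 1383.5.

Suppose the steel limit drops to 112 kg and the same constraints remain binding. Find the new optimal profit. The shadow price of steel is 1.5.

Δb = -6, so new z* = 1383.5 + (1.5)·(-6) = 1383.5 − 9 = 1374.5.

1374.5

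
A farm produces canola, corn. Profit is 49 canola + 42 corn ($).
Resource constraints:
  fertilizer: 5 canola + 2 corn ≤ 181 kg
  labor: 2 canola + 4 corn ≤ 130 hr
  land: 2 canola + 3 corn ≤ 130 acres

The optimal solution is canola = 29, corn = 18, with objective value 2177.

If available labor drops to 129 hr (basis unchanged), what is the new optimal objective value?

2170

Binding: fertilizer and labor. Non-binding: land (18 unused).
By complementary slackness, y = 0 for the non-binding constraint.
Dual feasibility on the basic columns requires 5·y_fertilizer + 2·y_labor = 49, 2·y_fertilizer + 4·y_labor = 42.
Solving: y_fertilizer = 7, y_labor = 7.
Δz = y_labor·Δb = 7 × (-1) = -7, so new z* = 2177 − 7 = 2170.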